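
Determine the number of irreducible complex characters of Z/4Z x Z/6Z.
24

Explanation: The number of irreducible complex representations of a finite group equals its number of conjugacy classes. Z/4Z x Z/6Z is abelian of order 24, so every element is its own conjugacy class: 24 classes, so Z/4Z x Z/6Z (order 24) has exactly 24 irreducible complex representations.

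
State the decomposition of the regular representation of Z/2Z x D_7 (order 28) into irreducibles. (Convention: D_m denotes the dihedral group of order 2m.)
Each irreducible V_i of dimension d_i appears with multiplicity d_i, i.e. rho_reg = (direct sum over all irreducibles V_i) d_i V_i. The irreducible dimensions for Z/2Z x D_7 are 1, 1, 1, 1, 2, 2, 2, 2, 2, 2: 4 irreducibles of dimension 1, each with multiplicity 1; 6 irreducibles of dimension 2, each with multiplicity 2. Total dimension 4*1*1 + 6*2*2 = 28 = |G|.

Derivation: General theorem: in the regular representation of a finite group G, each irreducible appears with multiplicity equal to its dimension. Check: dim(rho_reg) = sum d_i^2 = 1 + 1 + 1 + 1 + 4 + 4 + 4 + 4 + 4 + 4 = 28 = |G|.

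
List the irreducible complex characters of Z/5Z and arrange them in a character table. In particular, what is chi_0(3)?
Character table of Z/5Z (irreps indexed chi_0,...,chi_4 with chi_k(m) = zeta_5^(k*m), zeta_5 = exp(2*pi*i/5)):
  irrep \ class  {0} (size 1)  {1} (size 1)    {2} (size 1)    {3} (size 1)    {4} (size 1)  
  chi_0          1             1               1               1               1             
  chi_1          1             exp(2*I*pi/5)   exp(4*I*pi/5)   exp(-4*I*pi/5)  exp(-2*I*pi/5)
  chi_2          1             exp(4*I*pi/5)   exp(-2*I*pi/5)  exp(2*I*pi/5)   exp(-4*I*pi/5)
  chi_3          1             exp(-4*I*pi/5)  exp(2*I*pi/5)   exp(-2*I*pi/5)  exp(4*I*pi/5) 
  chi_4          1             exp(-2*I*pi/5)  exp(-4*I*pi/5)  exp(4*I*pi/5)   exp(2*I*pi/5) 

Spot check: chi_0(3) = zeta_5^(0*3) = zeta_5^0 = 1.

Working: Z/5Z is abelian, so all 5 irreducible complex representations are 1-dimensional. They are given by chi_k(m) = zeta_5^(k*m) for k = 0,...,4. Row orthogonality: sum_m chi_k(m) conj(chi_l(m)) = 5 * [k = l].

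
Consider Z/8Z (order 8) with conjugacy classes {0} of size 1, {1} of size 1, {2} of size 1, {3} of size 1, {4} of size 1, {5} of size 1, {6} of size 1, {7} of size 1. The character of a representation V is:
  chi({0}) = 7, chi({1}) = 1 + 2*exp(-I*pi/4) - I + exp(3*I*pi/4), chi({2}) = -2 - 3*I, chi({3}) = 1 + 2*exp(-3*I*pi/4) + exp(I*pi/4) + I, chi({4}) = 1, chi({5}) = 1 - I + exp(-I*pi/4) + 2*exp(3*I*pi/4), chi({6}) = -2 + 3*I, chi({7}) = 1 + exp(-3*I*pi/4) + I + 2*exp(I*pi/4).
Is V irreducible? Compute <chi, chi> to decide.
Not irreducible (reducible): <chi, chi> = 11 > 1.

Argument: <chi, chi> = (1/|G|) sum_C |C| * |chi(C)|^2 = (1/8)[1*|7|^2 + 1*|1 + 2*exp(-I*pi/4) - I + exp(3*I*pi/4)|^2 + 1*|-2 - 3*I|^2 + 1*|1 + 2*exp(-3*I*pi/4) + exp(I*pi/4) + I|^2 + 1*|1|^2 + 1*|1 - I + exp(-I*pi/4) + 2*exp(3*I*pi/4)|^2 + 1*|-2 + 3*I|^2 + 1*|1 + exp(-3*I*pi/4) + I + 2*exp(I*pi/4)|^2]
  = (1/8)[(49) + (3 + 2*exp(-3*I*pi/4) - exp(3*I*pi/4) + exp(-I*pi/4) + 4*exp(I*pi/4)) + (13) + (3 + 4*exp(-3*I*pi/4) - exp(-I*pi/4) + exp(3*I*pi/4) + 2*exp(I*pi/4)) + (1) + (3 + 4*exp(-3*I*pi/4) - exp(-I*pi/4) + exp(3*I*pi/4) + 2*exp(I*pi/4)) + (13) + (3 + 2*exp(-3*I*pi/4) - exp(3*I*pi/4) + exp(-I*pi/4) + 4*exp(I*pi/4))] = 88/8 = 11.
(Exp terms are combined using exp(i*s)*conj(exp(i*t)) = exp(i*(s-t)), and sums of them are collapsed using the identity that for every m > 1 the m distinct m-th roots of unity sum to 0, e.g. 1 + exp(2*I*pi/3) + exp(-2*I*pi/3) = 0.)
A character is irreducible iff <chi, chi> = 1, so this representation is reducible.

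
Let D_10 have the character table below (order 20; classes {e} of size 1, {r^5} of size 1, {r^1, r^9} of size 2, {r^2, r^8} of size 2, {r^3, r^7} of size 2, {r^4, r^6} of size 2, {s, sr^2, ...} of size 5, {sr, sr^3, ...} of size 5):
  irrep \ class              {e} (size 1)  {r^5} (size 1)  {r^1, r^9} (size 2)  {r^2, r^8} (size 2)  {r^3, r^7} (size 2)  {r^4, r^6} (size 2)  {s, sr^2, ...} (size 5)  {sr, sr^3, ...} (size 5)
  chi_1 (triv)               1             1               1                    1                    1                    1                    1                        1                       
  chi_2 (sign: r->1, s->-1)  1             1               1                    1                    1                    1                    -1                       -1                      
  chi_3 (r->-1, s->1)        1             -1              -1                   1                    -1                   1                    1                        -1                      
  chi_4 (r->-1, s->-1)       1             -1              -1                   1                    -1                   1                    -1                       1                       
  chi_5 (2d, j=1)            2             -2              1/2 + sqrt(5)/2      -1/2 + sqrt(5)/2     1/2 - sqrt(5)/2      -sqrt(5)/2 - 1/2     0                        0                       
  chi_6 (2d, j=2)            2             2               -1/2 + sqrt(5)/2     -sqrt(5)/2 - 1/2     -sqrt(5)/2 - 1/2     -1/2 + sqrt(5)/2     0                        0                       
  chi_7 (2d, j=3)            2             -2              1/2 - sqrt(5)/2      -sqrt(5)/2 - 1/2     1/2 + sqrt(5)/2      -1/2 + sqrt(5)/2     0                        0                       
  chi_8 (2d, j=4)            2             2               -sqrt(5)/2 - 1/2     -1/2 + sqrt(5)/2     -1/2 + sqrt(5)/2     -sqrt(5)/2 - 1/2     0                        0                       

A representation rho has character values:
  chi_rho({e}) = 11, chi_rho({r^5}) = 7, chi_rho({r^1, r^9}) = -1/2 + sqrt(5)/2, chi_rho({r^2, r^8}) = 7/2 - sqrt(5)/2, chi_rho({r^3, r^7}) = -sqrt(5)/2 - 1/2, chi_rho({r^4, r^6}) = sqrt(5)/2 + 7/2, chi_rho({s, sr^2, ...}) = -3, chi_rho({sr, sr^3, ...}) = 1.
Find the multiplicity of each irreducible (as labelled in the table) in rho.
Multiplicities: chi_1: 1, chi_2: 2, chi_3: 0, chi_4: 2, chi_5: 0, chi_6: 2, chi_7: 0, chi_8: 1.

Use <chi_rho, chi> = (1/|G|) sum_C |C| * chi_rho(C) * conj(chi(C)) with |G| = 20 for each irreducible chi in the table:
  <chi_rho, chi_1> = (1/20)[1*(11)*conj(1) + 1*(7)*conj(1) + 2*(-1/2 + sqrt(5)/2)*conj(1) + 2*(7/2 - sqrt(5)/2)*conj(1) + 2*(-sqrt(5)/2 - 1/2)*conj(1) + 2*(sqrt(5)/2 + 7/2)*conj(1) + 5*(-3)*conj(1) + 5*(1)*conj(1)]
      = (1/20)[(11) + (7) + (-1 + sqrt(5)) + (7 - sqrt(5)) + (-sqrt(5) - 1) + (sqrt(5) + 7) + (-15) + (5)] = 20/20 = 1
  <chi_rho, chi_2> = (1/20)[1*(11)*conj(1) + 1*(7)*conj(1) + 2*(-1/2 + sqrt(5)/2)*conj(1) + 2*(7/2 - sqrt(5)/2)*conj(1) + 2*(-sqrt(5)/2 - 1/2)*conj(1) + 2*(sqrt(5)/2 + 7/2)*conj(1) + 5*(-3)*conj(-1) + 5*(1)*conj(-1)]
      = (1/20)[(11) + (7) + (-1 + sqrt(5)) + (7 - sqrt(5)) + (-sqrt(5) - 1) + (sqrt(5) + 7) + (15) + (-5)] = 40/20 = 2
  <chi_rho, chi_3> = (1/20)[1*(11)*conj(1) + 1*(7)*conj(-1) + 2*(-1/2 + sqrt(5)/2)*conj(-1) + 2*(7/2 - sqrt(5)/2)*conj(1) + 2*(-sqrt(5)/2 - 1/2)*conj(-1) + 2*(sqrt(5)/2 + 7/2)*conj(1) + 5*(-3)*conj(1) + 5*(1)*conj(-1)]
      = (1/20)[(11) + (-7) + (1 - sqrt(5)) + (7 - sqrt(5)) + (1 + sqrt(5)) + (sqrt(5) + 7) + (-15) + (-5)] = 0/20 = 0
  <chi_rho, chi_4> = (1/20)[1*(11)*conj(1) + 1*(7)*conj(-1) + 2*(-1/2 + sqrt(5)/2)*conj(-1) + 2*(7/2 - sqrt(5)/2)*conj(1) + 2*(-sqrt(5)/2 - 1/2)*conj(-1) + 2*(sqrt(5)/2 + 7/2)*conj(1) + 5*(-3)*conj(-1) + 5*(1)*conj(1)]
      = (1/20)[(11) + (-7) + (1 - sqrt(5)) + (7 - sqrt(5)) + (1 + sqrt(5)) + (sqrt(5) + 7) + (15) + (5)] = 40/20 = 2
  <chi_rho, chi_5> = (1/20)[1*(11)*conj(2) + 1*(7)*conj(-2) + 2*(-1/2 + sqrt(5)/2)*conj(1/2 + sqrt(5)/2) + 2*(7/2 - sqrt(5)/2)*conj(-1/2 + sqrt(5)/2) + 2*(-sqrt(5)/2 - 1/2)*conj(1/2 - sqrt(5)/2) + 2*(sqrt(5)/2 + 7/2)*conj(-sqrt(5)/2 - 1/2) + 5*(-3)*conj(0) + 5*(1)*conj(0)]
      = (1/20)[(22) + (-14) + (2) + (-6 + 4*sqrt(5)) + (2) + (-4*sqrt(5) - 6) + (0) + (0)] = 0/20 = 0
  <chi_rho, chi_6> = (1/20)[1*(11)*conj(2) + 1*(7)*conj(2) + 2*(-1/2 + sqrt(5)/2)*conj(-1/2 + sqrt(5)/2) + 2*(7/2 - sqrt(5)/2)*conj(-sqrt(5)/2 - 1/2) + 2*(-sqrt(5)/2 - 1/2)*conj(-sqrt(5)/2 - 1/2) + 2*(sqrt(5)/2 + 7/2)*conj(-1/2 + sqrt(5)/2) + 5*(-3)*conj(0) + 5*(1)*conj(0)]
      = (1/20)[(22) + (14) + (3 - sqrt(5)) + (-3*sqrt(5) - 1) + (sqrt(5) + 3) + (-1 + 3*sqrt(5)) + (0) + (0)] = 40/20 = 2
  <chi_rho, chi_7> = (1/20)[1*(11)*conj(2) + 1*(7)*conj(-2) + 2*(-1/2 + sqrt(5)/2)*conj(1/2 - sqrt(5)/2) + 2*(7/2 - sqrt(5)/2)*conj(-sqrt(5)/2 - 1/2) + 2*(-sqrt(5)/2 - 1/2)*conj(1/2 + sqrt(5)/2) + 2*(sqrt(5)/2 + 7/2)*conj(-1/2 + sqrt(5)/2) + 5*(-3)*conj(0) + 5*(1)*conj(0)]
      = (1/20)[(22) + (-14) + (-3 + sqrt(5)) + (-3*sqrt(5) - 1) + (-3 - sqrt(5)) + (-1 + 3*sqrt(5)) + (0) + (0)] = 0/20 = 0
  <chi_rho, chi_8> = (1/20)[1*(11)*conj(2) + 1*(7)*conj(2) + 2*(-1/2 + sqrt(5)/2)*conj(-sqrt(5)/2 - 1/2) + 2*(7/2 - sqrt(5)/2)*conj(-1/2 + sqrt(5)/2) + 2*(-sqrt(5)/2 - 1/2)*conj(-1/2 + sqrt(5)/2) + 2*(sqrt(5)/2 + 7/2)*conj(-sqrt(5)/2 - 1/2) + 5*(-3)*conj(0) + 5*(1)*conj(0)]
      = (1/20)[(22) + (14) + (-2) + (-6 + 4*sqrt(5)) + (-2) + (-4*sqrt(5) - 6) + (0) + (0)] = 20/20 = 1
Dimension check: dim(rho) = sum (mult * dim) = 1*1 + 2*1 + 0*1 + 2*1 + 0*2 + 2*2 + 0*2 + 1*2 = 11 = chi_rho(e) = 11.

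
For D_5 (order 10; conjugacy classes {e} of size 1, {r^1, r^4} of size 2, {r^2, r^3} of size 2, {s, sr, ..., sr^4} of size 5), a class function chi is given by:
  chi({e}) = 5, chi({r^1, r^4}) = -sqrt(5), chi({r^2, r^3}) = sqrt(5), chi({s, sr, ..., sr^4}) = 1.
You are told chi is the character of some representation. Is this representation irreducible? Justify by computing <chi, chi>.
Not irreducible (reducible): <chi, chi> = 5 > 1.

<chi, chi> = (1/|G|) sum_C |C| * |chi(C)|^2 = (1/10)[1*|5|^2 + 2*|-sqrt(5)|^2 + 2*|sqrt(5)|^2 + 5*|1|^2]
  = (1/10)[(25) + (10) + (10) + (5)] = 50/10 = 5.
A character is irreducible iff <chi, chi> = 1, so this representation is reducible.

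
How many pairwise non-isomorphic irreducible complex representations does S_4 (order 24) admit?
5

Justification: The number of irreducible complex representations of a finite group equals its number of conjugacy classes. Conjugacy classes in S_4 correspond to cycle types, i.e. partitions of 4; there are p(4) = 5 of them, so S_4 (order 24) has exactly 5 irreducible complex representations.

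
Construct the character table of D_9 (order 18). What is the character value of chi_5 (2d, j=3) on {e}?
Conjugacy classes: {e} of size 1, {r^1, r^8} of size 2, {r^2, r^7} of size 2, {r^3, r^6} of size 2, {r^4, r^5} of size 2, {s, sr, ..., sr^8} of size 9.
Character table:
  irrep \ class              {e} (size 1)  {r^1, r^8} (size 2)  {r^2, r^7} (size 2)  {r^3, r^6} (size 2)  {r^4, r^5} (size 2)  {s, sr, ..., sr^8} (size 9)
  chi_1 (triv)               1             1                    1                    1                    1                    1                          
  chi_2 (sign: r->1, s->-1)  1             1                    1                    1                    1                    -1                         
  chi_3 (2d, j=1)            2             2*cos(2*pi/9)        2*cos(4*pi/9)        -1                   -2*cos(pi/9)         0                          
  chi_4 (2d, j=2)            2             2*cos(4*pi/9)        -2*cos(pi/9)         -1                   2*cos(2*pi/9)        0                          
  chi_5 (2d, j=3)            2             -1                   -1                   2                    -1                   0                          
  chi_6 (2d, j=4)            2             -2*cos(pi/9)         2*cos(2*pi/9)        -1                   2*cos(4*pi/9)        0                          

Spot check: chi_5 (2d, j=3) on {e} = 2.

Justification: D_9 has order 2*9 = 18 with 6 conjugacy classes, hence 6 irreducibles. Sum of squared dims 1 + 1 + 4 + 4 + 4 + 4 = 18 = |G|. Linear characters come from the abelianisation; the 2-dimensional irreps have character r^k -> 2*cos(2*pi*j*k/9), reflections -> 0.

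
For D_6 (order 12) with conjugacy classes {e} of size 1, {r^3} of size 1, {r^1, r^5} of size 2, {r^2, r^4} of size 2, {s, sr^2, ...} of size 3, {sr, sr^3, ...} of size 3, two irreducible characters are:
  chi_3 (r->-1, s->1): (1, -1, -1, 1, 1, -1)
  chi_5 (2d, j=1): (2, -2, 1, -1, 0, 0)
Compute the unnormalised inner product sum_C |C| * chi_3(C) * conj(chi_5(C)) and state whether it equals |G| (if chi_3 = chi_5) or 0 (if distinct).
Sum = 0; so <chi_3, chi_5> = 0 (distinct irreducibles are orthogonal).

Reasoning: Compute term by term over conjugacy classes (|C| * chi_3(C) * conj(chi_5(C))):
  1*(1)*conj(2) + 1*(-1)*conj(-2) + 2*(-1)*conj(1) + 2*(1)*conj(-1) + 3*(1)*conj(0) + 3*(-1)*conj(0)
  = (2) + (2) + (-2) + (-2) + (0) + (0)
  = 0.
Dividing by |G| = 12 gives 0/12 = 0, matching the row-orthogonality relation <chi_3, chi_5> = [chi_3 = chi_5].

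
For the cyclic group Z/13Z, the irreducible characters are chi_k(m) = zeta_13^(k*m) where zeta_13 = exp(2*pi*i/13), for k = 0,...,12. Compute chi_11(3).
chi_11(3) = zeta_13^33 = exp(-12*I*pi/13)

Working: chi_11(3) = zeta_13^(11*3) = zeta_13^33. Since zeta_13^13 = 1, this equals zeta_13^7 = exp(2*pi*i*7/13) = exp(-12*I*pi/13).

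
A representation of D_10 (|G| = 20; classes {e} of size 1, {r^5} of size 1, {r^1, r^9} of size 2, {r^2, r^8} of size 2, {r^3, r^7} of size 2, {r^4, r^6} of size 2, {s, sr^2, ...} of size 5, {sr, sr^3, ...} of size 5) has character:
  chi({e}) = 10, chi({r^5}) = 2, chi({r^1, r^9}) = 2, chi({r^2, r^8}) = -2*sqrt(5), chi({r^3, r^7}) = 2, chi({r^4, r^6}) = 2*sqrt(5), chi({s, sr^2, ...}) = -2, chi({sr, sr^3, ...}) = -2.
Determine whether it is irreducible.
Not irreducible (reducible): <chi, chi> = 12 > 1.

Details: <chi, chi> = (1/|G|) sum_C |C| * |chi(C)|^2 = (1/20)[1*|10|^2 + 1*|2|^2 + 2*|2|^2 + 2*|-2*sqrt(5)|^2 + 2*|2|^2 + 2*|2*sqrt(5)|^2 + 5*|-2|^2 + 5*|-2|^2]
  = (1/20)[(100) + (4) + (8) + (40) + (8) + (40) + (20) + (20)] = 240/20 = 12.
A character is irreducible iff <chi, chi> = 1, so this representation is reducible.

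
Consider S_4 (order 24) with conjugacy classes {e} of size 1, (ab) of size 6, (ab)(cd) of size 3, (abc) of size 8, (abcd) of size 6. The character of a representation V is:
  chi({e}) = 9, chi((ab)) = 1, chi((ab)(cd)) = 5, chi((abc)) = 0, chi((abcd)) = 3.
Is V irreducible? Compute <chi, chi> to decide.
Not irreducible (reducible): <chi, chi> = 9 > 1.

<chi, chi> = (1/|G|) sum_C |C| * |chi(C)|^2 = (1/24)[1*|9|^2 + 6*|1|^2 + 3*|5|^2 + 8*|0|^2 + 6*|3|^2]
  = (1/24)[(81) + (6) + (75) + (0) + (54)] = 216/24 = 9.
A character is irreducible iff <chi, chi> = 1, so this representation is reducible.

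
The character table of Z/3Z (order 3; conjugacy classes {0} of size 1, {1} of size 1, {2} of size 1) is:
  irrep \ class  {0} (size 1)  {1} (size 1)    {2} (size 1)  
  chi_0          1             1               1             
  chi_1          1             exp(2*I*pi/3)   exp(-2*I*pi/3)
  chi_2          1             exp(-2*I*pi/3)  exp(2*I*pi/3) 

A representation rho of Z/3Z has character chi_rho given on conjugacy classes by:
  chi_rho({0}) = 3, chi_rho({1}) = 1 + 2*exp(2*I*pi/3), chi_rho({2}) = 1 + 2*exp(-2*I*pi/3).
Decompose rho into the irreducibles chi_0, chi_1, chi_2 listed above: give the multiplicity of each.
Multiplicities: chi_0: 1, chi_1: 2, chi_2: 0.

Working: Use <chi_rho, chi> = (1/|G|) sum_C |C| * chi_rho(C) * conj(chi(C)) with |G| = 3 for each irreducible chi in the table:
  <chi_rho, chi_0> = (1/3)[1*(3)*conj(1) + 1*(1 + 2*exp(2*I*pi/3))*conj(1) + 1*(1 + 2*exp(-2*I*pi/3))*conj(1)]
      = (1/3)[(3) + (1 + 2*exp(2*I*pi/3)) + (1 + 2*exp(-2*I*pi/3))] = 3/3 = 1
  <chi_rho, chi_1> = (1/3)[1*(3)*conj(1) + 1*(1 + 2*exp(2*I*pi/3))*conj(exp(2*I*pi/3)) + 1*(1 + 2*exp(-2*I*pi/3))*conj(exp(-2*I*pi/3))]
      = (1/3)[(3) + (2 + exp(-2*I*pi/3)) + (2 + exp(2*I*pi/3))] = 6/3 = 2
  <chi_rho, chi_2> = (1/3)[1*(3)*conj(1) + 1*(1 + 2*exp(2*I*pi/3))*conj(exp(-2*I*pi/3)) + 1*(1 + 2*exp(-2*I*pi/3))*conj(exp(2*I*pi/3))]
      = (1/3)[(3) + (2*exp(-2*I*pi/3) + exp(2*I*pi/3)) + (exp(-2*I*pi/3) + 2*exp(2*I*pi/3))] = 0/3 = 0
(Exp terms are combined using exp(i*s)*conj(exp(i*t)) = exp(i*(s-t)), and sums of them are collapsed using the identity that for every m > 1 the m distinct m-th roots of unity sum to 0, e.g. 1 + exp(2*I*pi/3) + exp(-2*I*pi/3) = 0.)
Dimension check: dim(rho) = sum (mult * dim) = 1*1 + 2*1 + 0*1 = 3 = chi_rho(e) = 3.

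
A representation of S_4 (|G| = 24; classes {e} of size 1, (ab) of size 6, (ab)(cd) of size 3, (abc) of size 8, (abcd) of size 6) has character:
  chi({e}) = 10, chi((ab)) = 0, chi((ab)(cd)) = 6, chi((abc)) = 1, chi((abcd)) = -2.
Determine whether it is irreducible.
Not irreducible (reducible): <chi, chi> = 10 > 1.

Working: <chi, chi> = (1/|G|) sum_C |C| * |chi(C)|^2 = (1/24)[1*|10|^2 + 6*|0|^2 + 3*|6|^2 + 8*|1|^2 + 6*|-2|^2]
  = (1/24)[(100) + (0) + (108) + (8) + (24)] = 240/24 = 10.
A character is irreducible iff <chi, chi> = 1, so this representation is reducible.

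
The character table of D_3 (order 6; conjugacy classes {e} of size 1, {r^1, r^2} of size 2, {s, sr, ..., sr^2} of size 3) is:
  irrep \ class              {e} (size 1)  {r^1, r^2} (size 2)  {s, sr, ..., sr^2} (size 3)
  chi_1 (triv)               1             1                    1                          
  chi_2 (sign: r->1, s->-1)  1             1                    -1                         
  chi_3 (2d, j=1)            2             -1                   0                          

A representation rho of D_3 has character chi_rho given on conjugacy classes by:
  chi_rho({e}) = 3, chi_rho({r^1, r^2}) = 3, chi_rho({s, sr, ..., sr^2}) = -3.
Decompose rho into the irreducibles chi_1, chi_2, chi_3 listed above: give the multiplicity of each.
Multiplicities: chi_1: 0, chi_2: 3, chi_3: 0.

Justification: Use <chi_rho, chi> = (1/|G|) sum_C |C| * chi_rho(C) * conj(chi(C)) with |G| = 6 for each irreducible chi in the table:
  <chi_rho, chi_1> = (1/6)[1*(3)*conj(1) + 2*(3)*conj(1) + 3*(-3)*conj(1)]
      = (1/6)[(3) + (6) + (-9)] = 0/6 = 0
  <chi_rho, chi_2> = (1/6)[1*(3)*conj(1) + 2*(3)*conj(1) + 3*(-3)*conj(-1)]
      = (1/6)[(3) + (6) + (9)] = 18/6 = 3
  <chi_rho, chi_3> = (1/6)[1*(3)*conj(2) + 2*(3)*conj(-1) + 3*(-3)*conj(0)]
      = (1/6)[(6) + (-6) + (0)] = 0/6 = 0
Dimension check: dim(rho) = sum (mult * dim) = 0*1 + 3*1 + 0*2 = 3 = chi_rho(e) = 3.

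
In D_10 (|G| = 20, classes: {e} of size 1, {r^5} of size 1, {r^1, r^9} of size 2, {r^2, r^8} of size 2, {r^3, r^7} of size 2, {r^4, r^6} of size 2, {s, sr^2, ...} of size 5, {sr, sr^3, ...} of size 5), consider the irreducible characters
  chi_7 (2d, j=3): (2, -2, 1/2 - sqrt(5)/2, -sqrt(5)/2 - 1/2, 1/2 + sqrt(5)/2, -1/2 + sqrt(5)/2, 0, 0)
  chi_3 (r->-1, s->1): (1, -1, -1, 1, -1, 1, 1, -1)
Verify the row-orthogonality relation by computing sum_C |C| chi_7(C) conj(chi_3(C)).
Sum = 0; so <chi_7, chi_3> = 0 (distinct irreducibles are orthogonal).

Why: Compute term by term over conjugacy classes (|C| * chi_7(C) * conj(chi_3(C))):
  1*(2)*conj(1) + 1*(-2)*conj(-1) + 2*(1/2 - sqrt(5)/2)*conj(-1) + 2*(-sqrt(5)/2 - 1/2)*conj(1) + 2*(1/2 + sqrt(5)/2)*conj(-1) + 2*(-1/2 + sqrt(5)/2)*conj(1) + 5*(0)*conj(1) + 5*(0)*conj(-1)
  = (2) + (2) + (-1 + sqrt(5)) + (-sqrt(5) - 1) + (-sqrt(5) - 1) + (-1 + sqrt(5)) + (0) + (0)
  = 0.
Dividing by |G| = 20 gives 0/20 = 0, matching the row-orthogonality relation <chi_7, chi_3> = [chi_7 = chi_3].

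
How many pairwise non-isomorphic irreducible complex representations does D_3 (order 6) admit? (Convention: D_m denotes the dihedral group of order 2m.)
3

Justification: The number of irreducible complex representations of a finite group equals its number of conjugacy classes. D_3 has 3 conjugacy classes ((n+3)/2 for n odd), so D_3 (order 6) has exactly 3 irreducible complex representations.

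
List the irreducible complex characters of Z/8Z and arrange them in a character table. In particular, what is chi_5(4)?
Character table of Z/8Z (irreps indexed chi_0,...,chi_7 with chi_k(m) = zeta_8^(k*m), zeta_8 = exp(2*pi*i/8)):
  irrep \ class  {0} (size 1)  {1} (size 1)    {2} (size 1)  {3} (size 1)    {4} (size 1)  {5} (size 1)    {6} (size 1)  {7} (size 1)  
  chi_0          1             1               1             1               1             1               1             1             
  chi_1          1             exp(I*pi/4)     I             exp(3*I*pi/4)   -1            exp(-3*I*pi/4)  -I            exp(-I*pi/4)  
  chi_2          1             I               -1            -I              1             I               -1            -I            
  chi_3          1             exp(3*I*pi/4)   -I            exp(I*pi/4)     -1            exp(-I*pi/4)    I             exp(-3*I*pi/4)
  chi_4          1             -1              1             -1              1             -1              1             -1            
  chi_5          1             exp(-3*I*pi/4)  I             exp(-I*pi/4)    -1            exp(I*pi/4)     -I            exp(3*I*pi/4) 
  chi_6          1             -I              -1            I               1             -I              -1            I             
  chi_7          1             exp(-I*pi/4)    -I            exp(-3*I*pi/4)  -1            exp(3*I*pi/4)   I             exp(I*pi/4)   

Spot check: chi_5(4) = zeta_8^(5*4) = zeta_8^20 = -1.

Working: Z/8Z is abelian, so all 8 irreducible complex representations are 1-dimensional. They are given by chi_k(m) = zeta_8^(k*m) for k = 0,...,7. Row orthogonality: sum_m chi_k(m) conj(chi_l(m)) = 8 * [k = l].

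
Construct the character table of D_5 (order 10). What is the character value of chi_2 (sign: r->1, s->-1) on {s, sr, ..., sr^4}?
Conjugacy classes: {e} of size 1, {r^1, r^4} of size 2, {r^2, r^3} of size 2, {s, sr, ..., sr^4} of size 5.
Character table:
  irrep \ class              {e} (size 1)  {r^1, r^4} (size 2)  {r^2, r^3} (size 2)  {s, sr, ..., sr^4} (size 5)
  chi_1 (triv)               1             1                    1                    1                          
  chi_2 (sign: r->1, s->-1)  1             1                    1                    -1                         
  chi_3 (2d, j=1)            2             -1/2 + sqrt(5)/2     -sqrt(5)/2 - 1/2     0                          
  chi_4 (2d, j=2)            2             -sqrt(5)/2 - 1/2     -1/2 + sqrt(5)/2     0                          

Spot check: chi_2 (sign: r->1, s->-1) on {s, sr, ..., sr^4} = -1.

Details: D_5 has order 2*5 = 10 with 4 conjugacy classes, hence 4 irreducibles. Sum of squared dims 1 + 1 + 4 + 4 = 10 = |G|. Linear characters come from the abelianisation; the 2-dimensional irreps have character r^k -> 2*cos(2*pi*j*k/5), reflections -> 0.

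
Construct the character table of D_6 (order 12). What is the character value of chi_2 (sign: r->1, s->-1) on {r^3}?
Conjugacy classes: {e} of size 1, {r^3} of size 1, {r^1, r^5} of size 2, {r^2, r^4} of size 2, {s, sr^2, ...} of size 3, {sr, sr^3, ...} of size 3.
Character table:
  irrep \ class              {e} (size 1)  {r^3} (size 1)  {r^1, r^5} (size 2)  {r^2, r^4} (size 2)  {s, sr^2, ...} (size 3)  {sr, sr^3, ...} (size 3)
  chi_1 (triv)               1             1               1                    1                    1                        1                       
  chi_2 (sign: r->1, s->-1)  1             1               1                    1                    -1                       -1                      
  chi_3 (r->-1, s->1)        1             -1              -1                   1                    1                        -1                      
  chi_4 (r->-1, s->-1)       1             -1              -1                   1                    -1                       1                       
  chi_5 (2d, j=1)            2             -2              1                    -1                   0                        0                       
  chi_6 (2d, j=2)            2             2               -1                   -1                   0                        0                       

Spot check: chi_2 (sign: r->1, s->-1) on {r^3} = 1.

Derivation: D_6 has order 2*6 = 12 with 6 conjugacy classes, hence 6 irreducibles. Sum of squared dims 1 + 1 + 1 + 1 + 4 + 4 = 12 = |G|. Linear characters come from the abelianisation; the 2-dimensional irreps have character r^k -> 2*cos(2*pi*j*k/6), reflections -> 0.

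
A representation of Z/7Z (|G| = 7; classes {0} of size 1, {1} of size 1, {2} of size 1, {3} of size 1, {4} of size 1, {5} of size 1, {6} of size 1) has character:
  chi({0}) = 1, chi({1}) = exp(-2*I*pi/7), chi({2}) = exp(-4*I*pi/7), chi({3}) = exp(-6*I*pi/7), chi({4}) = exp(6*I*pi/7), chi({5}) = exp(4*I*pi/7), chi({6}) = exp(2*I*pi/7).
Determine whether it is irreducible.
Irreducible: <chi, chi> = 1.

Proof sketch: <chi, chi> = (1/|G|) sum_C |C| * |chi(C)|^2 = (1/7)[1*|1|^2 + 1*|exp(-2*I*pi/7)|^2 + 1*|exp(-4*I*pi/7)|^2 + 1*|exp(-6*I*pi/7)|^2 + 1*|exp(6*I*pi/7)|^2 + 1*|exp(4*I*pi/7)|^2 + 1*|exp(2*I*pi/7)|^2]
  = (1/7)[(1) + (1) + (1) + (1) + (1) + (1) + (1)] = 7/7 = 1.
(Exp terms are combined using exp(i*s)*conj(exp(i*t)) = exp(i*(s-t)), and sums of them are collapsed using the identity that for every m > 1 the m distinct m-th roots of unity sum to 0, e.g. 1 + exp(2*I*pi/3) + exp(-2*I*pi/3) = 0.)
A character is irreducible iff <chi, chi> = 1, so this representation is irreducible.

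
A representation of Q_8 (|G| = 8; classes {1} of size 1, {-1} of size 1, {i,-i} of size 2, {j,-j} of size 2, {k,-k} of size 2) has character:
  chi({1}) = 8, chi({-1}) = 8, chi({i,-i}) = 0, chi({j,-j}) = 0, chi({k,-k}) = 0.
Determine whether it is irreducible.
Not irreducible (reducible): <chi, chi> = 16 > 1.

Reasoning: <chi, chi> = (1/|G|) sum_C |C| * |chi(C)|^2 = (1/8)[1*|8|^2 + 1*|8|^2 + 2*|0|^2 + 2*|0|^2 + 2*|0|^2]
  = (1/8)[(64) + (64) + (0) + (0) + (0)] = 128/8 = 16.
A character is irreducible iff <chi, chi> = 1, so this representation is reducible.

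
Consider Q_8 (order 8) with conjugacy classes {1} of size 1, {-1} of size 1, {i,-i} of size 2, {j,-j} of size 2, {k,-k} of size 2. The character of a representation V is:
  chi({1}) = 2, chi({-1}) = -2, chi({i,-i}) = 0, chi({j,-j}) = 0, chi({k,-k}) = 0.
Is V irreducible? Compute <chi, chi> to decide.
Irreducible: <chi, chi> = 1.

Explanation: <chi, chi> = (1/|G|) sum_C |C| * |chi(C)|^2 = (1/8)[1*|2|^2 + 1*|-2|^2 + 2*|0|^2 + 2*|0|^2 + 2*|0|^2]
  = (1/8)[(4) + (4) + (0) + (0) + (0)] = 8/8 = 1.
A character is irreducible iff <chi, chi> = 1, so this representation is irreducible.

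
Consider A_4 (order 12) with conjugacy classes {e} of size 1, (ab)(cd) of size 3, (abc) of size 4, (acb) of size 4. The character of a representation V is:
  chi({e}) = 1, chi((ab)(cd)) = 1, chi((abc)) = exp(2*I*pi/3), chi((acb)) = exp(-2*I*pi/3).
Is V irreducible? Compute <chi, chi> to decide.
Irreducible: <chi, chi> = 1.

Explanation: <chi, chi> = (1/|G|) sum_C |C| * |chi(C)|^2 = (1/12)[1*|1|^2 + 3*|1|^2 + 4*|exp(2*I*pi/3)|^2 + 4*|exp(-2*I*pi/3)|^2]
  = (1/12)[(1) + (3) + (4) + (4)] = 12/12 = 1.
(Exp terms are combined using exp(i*s)*conj(exp(i*t)) = exp(i*(s-t)), and sums of them are collapsed using the identity that for every m > 1 the m distinct m-th roots of unity sum to 0, e.g. 1 + exp(2*I*pi/3) + exp(-2*I*pi/3) = 0.)
A character is irreducible iff <chi, chi> = 1, so this representation is irreducible.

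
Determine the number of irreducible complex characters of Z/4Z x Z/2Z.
8

Justification: The number of irreducible complex representations of a finite group equals its number of conjugacy classes. Z/4Z x Z/2Z is abelian of order 8, so every element is its own conjugacy class: 8 classes, so Z/4Z x Z/2Z (order 8) has exactly 8 irreducible complex representations.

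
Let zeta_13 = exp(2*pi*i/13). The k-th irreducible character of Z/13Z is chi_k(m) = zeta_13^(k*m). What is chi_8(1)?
chi_8(1) = zeta_13^8 = exp(-10*I*pi/13)

Explanation: chi_8(1) = zeta_13^(8*1) = zeta_13^8. Since zeta_13^13 = 1, this equals zeta_13^8 = exp(2*pi*i*8/13) = exp(-10*I*pi/13).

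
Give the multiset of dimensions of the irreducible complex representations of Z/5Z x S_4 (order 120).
Dimensions: 1, 1, 1, 1, 1, 1, 1, 1, 1, 1, 2, 2, 2, 2, 2, 3, 3, 3, 3, 3, 3, 3, 3, 3, 3

Derivation: There are 25 irreducibles (= number of conjugacy classes). Their dimensions d_i satisfy sum d_i^2 = |G| = 120: 1 + 1 + 1 + 1 + 1 + 1 + 1 + 1 + 1 + 1 + 4 + 4 + 4 + 4 + 4 + 9 + 9 + 9 + 9 + 9 + 9 + 9 + 9 + 9 + 9 = 120. (For the product with Z/5Z: each of the 5 1-dim characters of Z/5Z tensors with each irrep of S_4, giving 5 copies of each S_4-dimension.)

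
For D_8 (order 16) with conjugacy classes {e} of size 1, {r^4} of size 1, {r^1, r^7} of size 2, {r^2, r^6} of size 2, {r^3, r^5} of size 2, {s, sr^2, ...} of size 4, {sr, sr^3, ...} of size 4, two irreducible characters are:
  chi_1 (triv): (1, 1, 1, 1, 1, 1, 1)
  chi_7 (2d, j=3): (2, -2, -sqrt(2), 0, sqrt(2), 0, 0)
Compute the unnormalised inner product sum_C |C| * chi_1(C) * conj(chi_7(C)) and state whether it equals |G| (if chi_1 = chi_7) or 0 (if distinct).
Sum = 0; so <chi_1, chi_7> = 0 (distinct irreducibles are orthogonal).

Why: Compute term by term over conjugacy classes (|C| * chi_1(C) * conj(chi_7(C))):
  1*(1)*conj(2) + 1*(1)*conj(-2) + 2*(1)*conj(-sqrt(2)) + 2*(1)*conj(0) + 2*(1)*conj(sqrt(2)) + 4*(1)*conj(0) + 4*(1)*conj(0)
  = (2) + (-2) + (-2*sqrt(2)) + (0) + (2*sqrt(2)) + (0) + (0)
  = 0.
Dividing by |G| = 16 gives 0/16 = 0, matching the row-orthogonality relation <chi_1, chi_7> = [chi_1 = chi_7].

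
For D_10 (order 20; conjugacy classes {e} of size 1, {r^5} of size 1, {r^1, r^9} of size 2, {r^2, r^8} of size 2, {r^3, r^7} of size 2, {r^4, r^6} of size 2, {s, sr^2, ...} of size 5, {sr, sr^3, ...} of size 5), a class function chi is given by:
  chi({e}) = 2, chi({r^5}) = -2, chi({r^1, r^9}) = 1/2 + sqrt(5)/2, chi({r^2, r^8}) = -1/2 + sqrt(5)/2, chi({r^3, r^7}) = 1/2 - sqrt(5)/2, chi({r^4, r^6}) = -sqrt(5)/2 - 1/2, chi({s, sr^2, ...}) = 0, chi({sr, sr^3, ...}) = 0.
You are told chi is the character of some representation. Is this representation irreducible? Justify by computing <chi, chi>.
Irreducible: <chi, chi> = 1.

Justification: <chi, chi> = (1/|G|) sum_C |C| * |chi(C)|^2 = (1/20)[1*|2|^2 + 1*|-2|^2 + 2*|1/2 + sqrt(5)/2|^2 + 2*|-1/2 + sqrt(5)/2|^2 + 2*|1/2 - sqrt(5)/2|^2 + 2*|-sqrt(5)/2 - 1/2|^2 + 5*|0|^2 + 5*|0|^2]
  = (1/20)[(4) + (4) + (sqrt(5) + 3) + (3 - sqrt(5)) + (3 - sqrt(5)) + (sqrt(5) + 3) + (0) + (0)] = 20/20 = 1.
A character is irreducible iff <chi, chi> = 1, so this representation is irreducible.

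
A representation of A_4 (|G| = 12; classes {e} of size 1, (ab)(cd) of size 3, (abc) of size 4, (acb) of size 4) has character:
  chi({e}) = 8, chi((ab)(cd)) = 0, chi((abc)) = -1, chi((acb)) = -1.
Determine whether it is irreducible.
Not irreducible (reducible): <chi, chi> = 6 > 1.

Explanation: <chi, chi> = (1/|G|) sum_C |C| * |chi(C)|^2 = (1/12)[1*|8|^2 + 3*|0|^2 + 4*|-1|^2 + 4*|-1|^2]
  = (1/12)[(64) + (0) + (4) + (4)] = 72/12 = 6.
(Exp terms are combined using exp(i*s)*conj(exp(i*t)) = exp(i*(s-t)), and sums of them are collapsed using the identity that for every m > 1 the m distinct m-th roots of unity sum to 0, e.g. 1 + exp(2*I*pi/3) + exp(-2*I*pi/3) = 0.)
A character is irreducible iff <chi, chi> = 1, so this representation is reducible.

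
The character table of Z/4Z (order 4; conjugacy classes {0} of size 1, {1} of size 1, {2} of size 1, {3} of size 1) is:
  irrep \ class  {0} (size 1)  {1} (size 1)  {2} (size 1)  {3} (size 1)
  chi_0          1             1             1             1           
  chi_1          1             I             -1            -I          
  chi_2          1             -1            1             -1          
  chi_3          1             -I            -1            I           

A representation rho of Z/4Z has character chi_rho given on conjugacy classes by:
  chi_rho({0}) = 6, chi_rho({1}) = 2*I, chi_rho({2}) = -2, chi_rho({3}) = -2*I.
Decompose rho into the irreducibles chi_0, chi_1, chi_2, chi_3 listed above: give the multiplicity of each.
Multiplicities: chi_0: 1, chi_1: 3, chi_2: 1, chi_3: 1.

Proof sketch: Use <chi_rho, chi> = (1/|G|) sum_C |C| * chi_rho(C) * conj(chi(C)) with |G| = 4 for each irreducible chi in the table:
  <chi_rho, chi_0> = (1/4)[1*(6)*conj(1) + 1*(2*I)*conj(1) + 1*(-2)*conj(1) + 1*(-2*I)*conj(1)]
      = (1/4)[(6) + (2*I) + (-2) + (-2*I)] = 4/4 = 1
  <chi_rho, chi_1> = (1/4)[1*(6)*conj(1) + 1*(2*I)*conj(I) + 1*(-2)*conj(-1) + 1*(-2*I)*conj(-I)]
      = (1/4)[(6) + (2) + (2) + (2)] = 12/4 = 3
  <chi_rho, chi_2> = (1/4)[1*(6)*conj(1) + 1*(2*I)*conj(-1) + 1*(-2)*conj(1) + 1*(-2*I)*conj(-1)]
      = (1/4)[(6) + (-2*I) + (-2) + (2*I)] = 4/4 = 1
  <chi_rho, chi_3> = (1/4)[1*(6)*conj(1) + 1*(2*I)*conj(-I) + 1*(-2)*conj(-1) + 1*(-2*I)*conj(I)]
      = (1/4)[(6) + (-2) + (2) + (-2)] = 4/4 = 1
(Exp terms are combined using exp(i*s)*conj(exp(i*t)) = exp(i*(s-t)), and sums of them are collapsed using the identity that for every m > 1 the m distinct m-th roots of unity sum to 0, e.g. 1 + exp(2*I*pi/3) + exp(-2*I*pi/3) = 0.)
Dimension check: dim(rho) = sum (mult * dim) = 1*1 + 3*1 + 1*1 + 1*1 = 6 = chi_rho(e) = 6.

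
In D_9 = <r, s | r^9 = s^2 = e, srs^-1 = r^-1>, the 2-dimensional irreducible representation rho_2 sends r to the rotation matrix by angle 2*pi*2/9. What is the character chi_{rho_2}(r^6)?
chi_{rho_2}(r^6) = 2*cos(2*pi*2*6/9) = -1

Justification: rho_2(r^6) is rotation by angle 2*pi*2*6/9, whose trace is 2*cos(2*pi*2*6/9) = -1.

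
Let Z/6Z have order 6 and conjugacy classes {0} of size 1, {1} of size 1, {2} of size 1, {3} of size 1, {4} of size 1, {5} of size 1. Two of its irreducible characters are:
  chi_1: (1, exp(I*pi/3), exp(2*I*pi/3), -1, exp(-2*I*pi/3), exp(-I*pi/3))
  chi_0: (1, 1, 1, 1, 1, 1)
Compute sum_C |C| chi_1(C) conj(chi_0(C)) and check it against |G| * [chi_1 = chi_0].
Sum = 0; so <chi_1, chi_0> = 0 (distinct irreducibles are orthogonal).

Explanation: Compute term by term over conjugacy classes (|C| * chi_1(C) * conj(chi_0(C))):
  1*(1)*conj(1) + 1*(exp(I*pi/3))*conj(1) + 1*(exp(2*I*pi/3))*conj(1) + 1*(-1)*conj(1) + 1*(exp(-2*I*pi/3))*conj(1) + 1*(exp(-I*pi/3))*conj(1)
  = (1) + (exp(I*pi/3)) + (exp(2*I*pi/3)) + (-1) + (exp(-2*I*pi/3)) + (exp(-I*pi/3))
  = 0.
(Exp terms are combined using exp(i*s)*conj(exp(i*t)) = exp(i*(s-t)), and sums of them are collapsed using the identity that for every m > 1 the m distinct m-th roots of unity sum to 0, e.g. 1 + exp(2*I*pi/3) + exp(-2*I*pi/3) = 0.)
Dividing by |G| = 6 gives 0/6 = 0, matching the row-orthogonality relation <chi_1, chi_0> = [chi_1 = chi_0].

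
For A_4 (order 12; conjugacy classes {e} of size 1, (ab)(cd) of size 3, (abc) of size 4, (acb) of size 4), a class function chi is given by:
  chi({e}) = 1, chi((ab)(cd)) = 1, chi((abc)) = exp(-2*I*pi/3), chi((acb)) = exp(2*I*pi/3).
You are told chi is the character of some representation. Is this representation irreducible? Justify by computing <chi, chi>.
Irreducible: <chi, chi> = 1.

Explanation: <chi, chi> = (1/|G|) sum_C |C| * |chi(C)|^2 = (1/12)[1*|1|^2 + 3*|1|^2 + 4*|exp(-2*I*pi/3)|^2 + 4*|exp(2*I*pi/3)|^2]
  = (1/12)[(1) + (3) + (4) + (4)] = 12/12 = 1.
(Exp terms are combined using exp(i*s)*conj(exp(i*t)) = exp(i*(s-t)), and sums of them are collapsed using the identity that for every m > 1 the m distinct m-th roots of unity sum to 0, e.g. 1 + exp(2*I*pi/3) + exp(-2*I*pi/3) = 0.)
A character is irreducible iff <chi, chi> = 1, so this representation is irreducible.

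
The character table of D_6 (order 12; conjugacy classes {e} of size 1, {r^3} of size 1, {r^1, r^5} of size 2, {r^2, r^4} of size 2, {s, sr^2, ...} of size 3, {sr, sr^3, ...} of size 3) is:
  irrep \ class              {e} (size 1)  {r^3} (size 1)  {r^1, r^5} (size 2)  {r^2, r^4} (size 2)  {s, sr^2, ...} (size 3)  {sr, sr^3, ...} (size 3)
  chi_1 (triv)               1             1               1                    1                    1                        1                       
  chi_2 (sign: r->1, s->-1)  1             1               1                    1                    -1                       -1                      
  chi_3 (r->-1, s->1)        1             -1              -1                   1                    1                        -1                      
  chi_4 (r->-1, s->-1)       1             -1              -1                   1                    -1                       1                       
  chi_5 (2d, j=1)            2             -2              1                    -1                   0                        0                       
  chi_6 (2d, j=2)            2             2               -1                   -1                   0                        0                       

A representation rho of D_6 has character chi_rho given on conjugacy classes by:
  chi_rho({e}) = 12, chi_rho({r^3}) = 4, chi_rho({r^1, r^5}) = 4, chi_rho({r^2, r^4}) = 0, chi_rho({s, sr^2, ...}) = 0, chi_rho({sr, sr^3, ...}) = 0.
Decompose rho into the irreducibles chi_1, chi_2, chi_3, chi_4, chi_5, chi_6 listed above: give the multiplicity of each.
Multiplicities: chi_1: 2, chi_2: 2, chi_3: 0, chi_4: 0, chi_5: 2, chi_6: 2.

Reasoning: Use <chi_rho, chi> = (1/|G|) sum_C |C| * chi_rho(C) * conj(chi(C)) with |G| = 12 for each irreducible chi in the table:
  <chi_rho, chi_1> = (1/12)[1*(12)*conj(1) + 1*(4)*conj(1) + 2*(4)*conj(1) + 2*(0)*conj(1) + 3*(0)*conj(1) + 3*(0)*conj(1)]
      = (1/12)[(12) + (4) + (8) + (0) + (0) + (0)] = 24/12 = 2
  <chi_rho, chi_2> = (1/12)[1*(12)*conj(1) + 1*(4)*conj(1) + 2*(4)*conj(1) + 2*(0)*conj(1) + 3*(0)*conj(-1) + 3*(0)*conj(-1)]
      = (1/12)[(12) + (4) + (8) + (0) + (0) + (0)] = 24/12 = 2
  <chi_rho, chi_3> = (1/12)[1*(12)*conj(1) + 1*(4)*conj(-1) + 2*(4)*conj(-1) + 2*(0)*conj(1) + 3*(0)*conj(1) + 3*(0)*conj(-1)]
      = (1/12)[(12) + (-4) + (-8) + (0) + (0) + (0)] = 0/12 = 0
  <chi_rho, chi_4> = (1/12)[1*(12)*conj(1) + 1*(4)*conj(-1) + 2*(4)*conj(-1) + 2*(0)*conj(1) + 3*(0)*conj(-1) + 3*(0)*conj(1)]
      = (1/12)[(12) + (-4) + (-8) + (0) + (0) + (0)] = 0/12 = 0
  <chi_rho, chi_5> = (1/12)[1*(12)*conj(2) + 1*(4)*conj(-2) + 2*(4)*conj(1) + 2*(0)*conj(-1) + 3*(0)*conj(0) + 3*(0)*conj(0)]
      = (1/12)[(24) + (-8) + (8) + (0) + (0) + (0)] = 24/12 = 2
  <chi_rho, chi_6> = (1/12)[1*(12)*conj(2) + 1*(4)*conj(2) + 2*(4)*conj(-1) + 2*(0)*conj(-1) + 3*(0)*conj(0) + 3*(0)*conj(0)]
      = (1/12)[(24) + (8) + (-8) + (0) + (0) + (0)] = 24/12 = 2
Dimension check: dim(rho) = sum (mult * dim) = 2*1 + 2*1 + 0*1 + 0*1 + 2*2 + 2*2 = 12 = chi_rho(e) = 12.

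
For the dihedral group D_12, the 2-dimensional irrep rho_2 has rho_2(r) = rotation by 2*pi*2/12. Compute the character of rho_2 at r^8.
chi_{rho_2}(r^8) = 2*cos(2*pi*2*8/12) = -1

Justification: rho_2(r^8) is rotation by angle 2*pi*2*8/12, whose trace is 2*cos(2*pi*2*8/12) = -1.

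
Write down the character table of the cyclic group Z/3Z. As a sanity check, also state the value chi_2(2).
Character table of Z/3Z (irreps indexed chi_0,...,chi_2 with chi_k(m) = zeta_3^(k*m), zeta_3 = exp(2*pi*i/3)):
  irrep \ class  {0} (size 1)  {1} (size 1)    {2} (size 1)  
  chi_0          1             1               1             
  chi_1          1             exp(2*I*pi/3)   exp(-2*I*pi/3)
  chi_2          1             exp(-2*I*pi/3)  exp(2*I*pi/3) 

Spot check: chi_2(2) = zeta_3^(2*2) = zeta_3^4 = exp(2*I*pi/3).

Explanation: Z/3Z is abelian, so all 3 irreducible complex representations are 1-dimensional. They are given by chi_k(m) = zeta_3^(k*m) for k = 0,...,2. Row orthogonality: sum_m chi_k(m) conj(chi_l(m)) = 3 * [k = l].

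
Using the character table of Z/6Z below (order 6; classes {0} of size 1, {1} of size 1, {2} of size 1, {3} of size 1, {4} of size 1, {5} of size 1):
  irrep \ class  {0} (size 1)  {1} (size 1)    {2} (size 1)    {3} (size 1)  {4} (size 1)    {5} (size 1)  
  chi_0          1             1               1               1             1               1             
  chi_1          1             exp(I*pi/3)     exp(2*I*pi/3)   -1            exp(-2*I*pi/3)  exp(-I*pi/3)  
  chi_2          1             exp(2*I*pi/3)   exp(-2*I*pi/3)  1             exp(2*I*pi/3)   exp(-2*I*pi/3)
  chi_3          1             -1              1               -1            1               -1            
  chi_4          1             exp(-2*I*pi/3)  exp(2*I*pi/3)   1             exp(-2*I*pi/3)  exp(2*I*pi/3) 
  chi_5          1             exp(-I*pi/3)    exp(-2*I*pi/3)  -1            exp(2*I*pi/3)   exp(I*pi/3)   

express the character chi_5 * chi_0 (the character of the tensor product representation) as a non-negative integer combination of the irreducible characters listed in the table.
chi_5 tensor chi_0 = chi_5 (all other irreducibles have multiplicity 0).

Derivation: The character of a tensor product is the pointwise product (chi_5 * chi_0)(C) = chi_5(C) * chi_0(C):
  {0}: (1)*(1), {1}: (exp(-I*pi/3))*(1), {2}: (exp(-2*I*pi/3))*(1), {3}: (-1)*(1), {4}: (exp(2*I*pi/3))*(1), {5}: (exp(I*pi/3))*(1)
so (chi_5 * chi_0) takes values
  {0} -> 1, {1} -> exp(-I*pi/3), {2} -> exp(-2*I*pi/3), {3} -> -1, {4} -> exp(2*I*pi/3), {5} -> exp(I*pi/3).
Now take the inner product of this character with each irreducible chi from the table, <chi_5*chi_0, chi> = (1/6) sum_C |C| (chi_5*chi_0)(C) conj(chi(C)):
  <chi_5*chi_0, chi_0> = (1/6)[1*(1)*conj(1) + 1*(exp(-I*pi/3))*conj(1) + 1*(exp(-2*I*pi/3))*conj(1) + 1*(-1)*conj(1) + 1*(exp(2*I*pi/3))*conj(1) + 1*(exp(I*pi/3))*conj(1)]
      = (1/6)[(1) + (exp(-I*pi/3)) + (exp(-2*I*pi/3)) + (-1) + (exp(2*I*pi/3)) + (exp(I*pi/3))] = 0/6 = 0
  <chi_5*chi_0, chi_1> = (1/6)[1*(1)*conj(1) + 1*(exp(-I*pi/3))*conj(exp(I*pi/3)) + 1*(exp(-2*I*pi/3))*conj(exp(2*I*pi/3)) + 1*(-1)*conj(-1) + 1*(exp(2*I*pi/3))*conj(exp(-2*I*pi/3)) + 1*(exp(I*pi/3))*conj(exp(-I*pi/3))]
      = (1/6)[(1) + (exp(-2*I*pi/3)) + (exp(2*I*pi/3)) + (1) + (exp(-2*I*pi/3)) + (exp(2*I*pi/3))] = 0/6 = 0
  <chi_5*chi_0, chi_2> = (1/6)[1*(1)*conj(1) + 1*(exp(-I*pi/3))*conj(exp(2*I*pi/3)) + 1*(exp(-2*I*pi/3))*conj(exp(-2*I*pi/3)) + 1*(-1)*conj(1) + 1*(exp(2*I*pi/3))*conj(exp(2*I*pi/3)) + 1*(exp(I*pi/3))*conj(exp(-2*I*pi/3))]
      = (1/6)[(1) + (-1) + (1) + (-1) + (1) + (-1)] = 0/6 = 0
  <chi_5*chi_0, chi_3> = (1/6)[1*(1)*conj(1) + 1*(exp(-I*pi/3))*conj(-1) + 1*(exp(-2*I*pi/3))*conj(1) + 1*(-1)*conj(-1) + 1*(exp(2*I*pi/3))*conj(1) + 1*(exp(I*pi/3))*conj(-1)]
      = (1/6)[(1) + (-exp(-I*pi/3)) + (exp(-2*I*pi/3)) + (1) + (exp(2*I*pi/3)) + (-exp(I*pi/3))] = 0/6 = 0
  <chi_5*chi_0, chi_4> = (1/6)[1*(1)*conj(1) + 1*(exp(-I*pi/3))*conj(exp(-2*I*pi/3)) + 1*(exp(-2*I*pi/3))*conj(exp(2*I*pi/3)) + 1*(-1)*conj(1) + 1*(exp(2*I*pi/3))*conj(exp(-2*I*pi/3)) + 1*(exp(I*pi/3))*conj(exp(2*I*pi/3))]
      = (1/6)[(1) + (exp(I*pi/3)) + (exp(2*I*pi/3)) + (-1) + (exp(-2*I*pi/3)) + (exp(-I*pi/3))] = 0/6 = 0
  <chi_5*chi_0, chi_5> = (1/6)[1*(1)*conj(1) + 1*(exp(-I*pi/3))*conj(exp(-I*pi/3)) + 1*(exp(-2*I*pi/3))*conj(exp(-2*I*pi/3)) + 1*(-1)*conj(-1) + 1*(exp(2*I*pi/3))*conj(exp(2*I*pi/3)) + 1*(exp(I*pi/3))*conj(exp(I*pi/3))]
      = (1/6)[(1) + (1) + (1) + (1) + (1) + (1)] = 6/6 = 1
(Exp terms are combined using exp(i*s)*conj(exp(i*t)) = exp(i*(s-t)), and sums of them are collapsed using the identity that for every m > 1 the m distinct m-th roots of unity sum to 0, e.g. 1 + exp(2*I*pi/3) + exp(-2*I*pi/3) = 0.)
Hence the multiplicities are chi_5: 1. Dimension check: dim(chi_5)*dim(chi_0) = 1*1 = 1 and sum (mult * dim) = 1*1 = 1.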